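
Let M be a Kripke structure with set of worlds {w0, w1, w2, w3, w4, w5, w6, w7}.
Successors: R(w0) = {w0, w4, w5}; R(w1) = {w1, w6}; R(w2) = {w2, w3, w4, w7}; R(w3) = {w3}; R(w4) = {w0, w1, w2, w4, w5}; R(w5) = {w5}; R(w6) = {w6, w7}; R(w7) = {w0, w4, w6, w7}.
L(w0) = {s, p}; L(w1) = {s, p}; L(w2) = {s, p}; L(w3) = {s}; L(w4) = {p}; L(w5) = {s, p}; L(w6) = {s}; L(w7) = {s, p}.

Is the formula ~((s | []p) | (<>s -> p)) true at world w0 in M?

At w0: (s | []p) | (<>s -> p) is true, so ~((s | []p) | (<>s -> p)) is false.
  At w0: s | []p is true, <>s -> p is true, so (s | []p) | (<>s -> p) is true.
    At w0: s is true, []p is true, so s | []p is true.
      At w0: []p requires p at every successor {w0, w4, w5}.
        At w0: p is true.
        At w4: p is true.
        At w5: p is true.
      So []p is true at w0.
    At w0: <>s is true, p is true, so <>s -> p is true.
      At w0: <>s requires s at some successor in {w0, w4, w5}.
        s holds at w0, so <>s is true at w0.

No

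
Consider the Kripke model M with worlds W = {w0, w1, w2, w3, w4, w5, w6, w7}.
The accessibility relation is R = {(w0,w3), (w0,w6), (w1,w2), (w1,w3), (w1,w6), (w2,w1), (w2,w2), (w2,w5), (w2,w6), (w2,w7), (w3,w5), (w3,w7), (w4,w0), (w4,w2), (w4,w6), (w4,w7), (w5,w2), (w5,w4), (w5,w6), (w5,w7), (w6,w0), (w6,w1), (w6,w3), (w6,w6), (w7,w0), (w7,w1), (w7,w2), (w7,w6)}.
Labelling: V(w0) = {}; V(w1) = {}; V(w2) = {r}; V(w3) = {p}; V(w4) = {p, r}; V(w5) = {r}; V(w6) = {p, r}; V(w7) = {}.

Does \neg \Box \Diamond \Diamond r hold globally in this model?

No

Recall that \Box ψ holds at a world iff ψ holds at every accessible world, and \Diamond ψ holds iff ψ holds at some accessible world.
Let φ = \neg \Box \Diamond \Diamond r. Evaluate φ at each world:
  w0 (successors {w3, w6}): φ is false.
  w1 (successors {w2, w3, w6}): φ is false.
  w2 (successors {w1, w2, w5, w6, w7}): φ is false.
  w3 (successors {w5, w7}): φ is false.
  w4 (successors {w0, w2, w6, w7}): φ is false.
  w5 (successors {w2, w4, w6, w7}): φ is false.
  w6 (successors {w0, w1, w3, w6}): φ is false.
  w7 (successors {w0, w1, w2, w6}): φ is false.
Detail at w0 (counterexample):
  At w0: \Box \Diamond \Diamond r is true, so \neg \Box \Diamond \Diamond r is false.
    At w0: \Box \Diamond \Diamond r requires \Diamond \Diamond r at every successor {w3, w6}.
      At w3: \Diamond \Diamond r is true.
      At w6: \Diamond \Diamond r is true.
    So \Box \Diamond \Diamond r is true at w0.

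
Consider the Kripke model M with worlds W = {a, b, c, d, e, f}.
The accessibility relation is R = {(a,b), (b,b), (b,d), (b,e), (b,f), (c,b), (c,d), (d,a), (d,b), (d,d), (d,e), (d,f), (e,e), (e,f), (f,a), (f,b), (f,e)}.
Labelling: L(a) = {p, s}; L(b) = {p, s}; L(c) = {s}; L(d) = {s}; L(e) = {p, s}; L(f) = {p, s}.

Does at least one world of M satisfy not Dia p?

Recall that Dia ψ holds at a world iff ψ holds at some accessible world.
Let φ = not Dia p. Evaluate φ at each world:
  a (successors {b}): φ is false.
  b (successors {b, d, e, f}): φ is false.
  c (successors {b, d}): φ is false.
  d (successors {a, b, d, e, f}): φ is false.
  e (successors {e, f}): φ is false.
  f (successors {a, b, e}): φ is false.
For instance, at d:
  At d: Dia p is true, so not Dia p is false.
    At d: Dia p requires p at some successor in {a, b, d, e, f}.
      p holds at a, so Dia p is true at d.

No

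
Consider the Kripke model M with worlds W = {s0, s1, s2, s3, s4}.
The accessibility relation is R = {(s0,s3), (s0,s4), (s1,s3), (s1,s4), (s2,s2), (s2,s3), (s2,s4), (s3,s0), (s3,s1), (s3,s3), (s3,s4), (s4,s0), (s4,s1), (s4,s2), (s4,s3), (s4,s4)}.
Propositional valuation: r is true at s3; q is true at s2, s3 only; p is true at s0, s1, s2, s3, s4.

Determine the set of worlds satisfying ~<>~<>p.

s0, s1, s2, s3, s4

Recall that <>ψ holds at a world iff ψ holds at some accessible world.
Let φ = ~<>~<>p. Evaluate φ at each world:
  s0 (successors {s3, s4}): φ is true.
  s1 (successors {s3, s4}): φ is true.
  s2 (successors {s2, s3, s4}): φ is true.
  s3 (successors {s0, s1, s3, s4}): φ is true.
  s4 (successors {s0, s1, s2, s3, s4}): φ is true.
For instance, at s1:
  At s1: <>~<>p is false, so ~<>~<>p is true.
    At s1: <>~<>p requires ~<>p at some successor in {s3, s4}.
      At s3: ~<>p is false.
      At s4: ~<>p is false.
    So <>~<>p is false at s1.
Satisfying worlds: {s0, s1, s2, s3, s4}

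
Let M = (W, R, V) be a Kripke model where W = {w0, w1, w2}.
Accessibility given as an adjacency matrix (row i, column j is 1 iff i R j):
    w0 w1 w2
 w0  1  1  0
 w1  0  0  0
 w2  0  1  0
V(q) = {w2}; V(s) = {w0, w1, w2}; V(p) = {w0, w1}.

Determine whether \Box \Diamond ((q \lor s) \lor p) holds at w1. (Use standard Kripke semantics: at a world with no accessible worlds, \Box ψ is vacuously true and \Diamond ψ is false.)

Yes

Recall that \Box ψ holds at a world iff ψ holds at every accessible world, and \Diamond ψ holds iff ψ holds at some accessible world.
At w1: no accessible worlds, so \Box \Diamond ((q \lor s) \lor p) holds vacuously.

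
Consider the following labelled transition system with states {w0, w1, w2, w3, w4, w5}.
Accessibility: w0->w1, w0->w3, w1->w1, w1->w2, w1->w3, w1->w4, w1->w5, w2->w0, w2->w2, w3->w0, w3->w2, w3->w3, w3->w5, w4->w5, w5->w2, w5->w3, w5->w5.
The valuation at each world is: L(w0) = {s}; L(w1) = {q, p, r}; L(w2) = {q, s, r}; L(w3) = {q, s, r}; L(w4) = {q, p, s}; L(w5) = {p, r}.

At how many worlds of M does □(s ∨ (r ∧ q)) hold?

2

Let φ = □(s ∨ (r ∧ q)). Evaluate φ at each world:
  w0 (successors {w1, w3}): φ is true.
  w1 (successors {w1, w2, w3, w4, w5}): φ is false.
  w2 (successors {w0, w2}): φ is true.
  w3 (successors {w0, w2, w3, w5}): φ is false.
  w4 (successors {w5}): φ is false.
  w5 (successors {w2, w3, w5}): φ is false.
For instance, at w0:
  At w0: □(s ∨ (r ∧ q)) requires s ∨ (r ∧ q) at every successor {w1, w3}.
    At w1: s ∨ (r ∧ q) is true.
    At w3: s ∨ (r ∧ q) is true.
  So □(s ∨ (r ∧ q)) is true at w0.
Satisfying worlds: {w0, w2}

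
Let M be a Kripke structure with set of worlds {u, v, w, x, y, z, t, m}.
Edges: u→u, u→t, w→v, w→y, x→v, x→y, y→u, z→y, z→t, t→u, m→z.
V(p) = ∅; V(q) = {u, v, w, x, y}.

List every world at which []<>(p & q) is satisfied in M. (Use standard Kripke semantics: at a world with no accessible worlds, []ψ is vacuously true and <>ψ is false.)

v

Recall that []ψ holds at a world iff ψ holds at every accessible world, and <>ψ holds iff ψ holds at some accessible world.
Let φ = []<>(p & q). Evaluate φ at each world:
  u (successors {u, t}): φ is false.
  v (successors ∅): φ is true.
  w (successors {v, y}): φ is false.
  x (successors {v, y}): φ is false.
  y (successors {u}): φ is false.
  z (successors {y, t}): φ is false.
  t (successors {u}): φ is false.
  m (successors {z}): φ is false.
For instance, at w:
  At w: []<>(p & q) requires <>(p & q) at every successor {v, y}.
    <>(p & q) fails at v, so []<>(p & q) is false at w.
      At v: no accessible worlds, so <>(p & q) is false.
Satisfying worlds: {v}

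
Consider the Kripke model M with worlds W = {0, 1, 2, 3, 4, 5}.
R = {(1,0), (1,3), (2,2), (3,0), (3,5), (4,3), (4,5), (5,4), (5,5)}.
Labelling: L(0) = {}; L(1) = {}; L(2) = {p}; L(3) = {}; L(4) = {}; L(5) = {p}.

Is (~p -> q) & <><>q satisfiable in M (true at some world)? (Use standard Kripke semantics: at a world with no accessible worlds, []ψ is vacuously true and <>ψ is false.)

Recall that <>ψ holds at a world iff ψ holds at some accessible world.
Let φ = (~p -> q) & <><>q. Evaluate φ at each world:
  0 (successors ∅): φ is false.
  1 (successors {0, 3}): φ is false.
  2 (successors {2}): φ is false.
  3 (successors {0, 5}): φ is false.
  4 (successors {3, 5}): φ is false.
  5 (successors {4, 5}): φ is false.
For instance, at 3:
  At 3: ~p -> q is false, <><>q is false, so (~p -> q) & <><>q is false.
    At 3: <><>q requires <>q at some successor in {0, 5}.
      At 0: <>q is false.
      At 5: <>q is false.
    So <><>q is false at 3.

No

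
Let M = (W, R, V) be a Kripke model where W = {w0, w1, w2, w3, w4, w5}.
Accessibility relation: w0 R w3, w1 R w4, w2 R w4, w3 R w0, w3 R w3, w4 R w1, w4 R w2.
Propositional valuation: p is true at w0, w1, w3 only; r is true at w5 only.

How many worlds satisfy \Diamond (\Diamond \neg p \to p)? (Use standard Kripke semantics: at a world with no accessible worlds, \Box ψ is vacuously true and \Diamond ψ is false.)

Let φ = \Diamond (\Diamond \neg p \to p). Evaluate φ at each world:
  w0 (successors {w3}): φ is true.
  w1 (successors {w4}): φ is false.
  w2 (successors {w4}): φ is false.
  w3 (successors {w0, w3}): φ is true.
  w4 (successors {w1, w2}): φ is true.
  w5 (successors ∅): φ is false.
For instance, at w1:
  At w1: \Diamond (\Diamond \neg p \to p) requires \Diamond \neg p \to p at some successor in {w4}.
    At w4: \Diamond \neg p \to p is false.
  So \Diamond (\Diamond \neg p \to p) is false at w1.
Satisfying worlds: {w0, w3, w4}

3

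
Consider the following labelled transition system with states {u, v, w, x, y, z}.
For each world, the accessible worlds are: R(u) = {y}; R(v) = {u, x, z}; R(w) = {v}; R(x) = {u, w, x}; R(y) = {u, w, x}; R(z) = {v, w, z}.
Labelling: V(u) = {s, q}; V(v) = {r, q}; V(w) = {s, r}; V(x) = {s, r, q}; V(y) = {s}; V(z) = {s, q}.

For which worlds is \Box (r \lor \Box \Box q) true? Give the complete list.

w

Let φ = \Box (r \lor \Box \Box q). Evaluate φ at each world:
  u (successors {y}): φ is false.
  v (successors {u, x, z}): φ is false.
  w (successors {v}): φ is true.
  x (successors {u, w, x}): φ is false.
  y (successors {u, w, x}): φ is false.
  z (successors {v, w, z}): φ is false.
For instance, at x:
  At x: \Box (r \lor \Box \Box q) requires r \lor \Box \Box q at every successor {u, w, x}.
    r \lor \Box \Box q fails at u, so \Box (r \lor \Box \Box q) is false at x.
      At u: r is false, \Box \Box q is false, so r \lor \Box \Box q is false.
Satisfying worlds: {w}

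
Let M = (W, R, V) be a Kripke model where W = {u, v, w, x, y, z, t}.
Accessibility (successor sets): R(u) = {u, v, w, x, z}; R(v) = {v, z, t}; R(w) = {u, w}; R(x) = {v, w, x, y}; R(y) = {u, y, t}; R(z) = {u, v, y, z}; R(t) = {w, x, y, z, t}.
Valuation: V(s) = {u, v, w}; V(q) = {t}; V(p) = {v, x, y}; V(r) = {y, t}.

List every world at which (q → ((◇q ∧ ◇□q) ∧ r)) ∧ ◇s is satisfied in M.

u, v, w, x, y, z

Let φ = (q → ((◇q ∧ ◇□q) ∧ r)) ∧ ◇s. Evaluate φ at each world:
  u (successors {u, v, w, x, z}): φ is true.
  v (successors {v, z, t}): φ is true.
  w (successors {u, w}): φ is true.
  x (successors {v, w, x, y}): φ is true.
  y (successors {u, y, t}): φ is true.
  z (successors {u, v, y, z}): φ is true.
  t (successors {w, x, y, z, t}): φ is false.
For instance, at u:
  At u: q → ((◇q ∧ ◇□q) ∧ r) is true, ◇s is true, so (q → ((◇q ∧ ◇□q) ∧ r)) ∧ ◇s is true.
    At u: q is false, (◇q ∧ ◇□q) ∧ r is false, so q → ((◇q ∧ ◇□q) ∧ r) is true.
      At u: ◇q ∧ ◇□q is false, r is false, so (◇q ∧ ◇□q) ∧ r is false.
    At u: ◇s requires s at some successor in {u, v, w, x, z}.
      s holds at u, so ◇s is true at u.
Satisfying worlds: {u, v, w, x, y, z}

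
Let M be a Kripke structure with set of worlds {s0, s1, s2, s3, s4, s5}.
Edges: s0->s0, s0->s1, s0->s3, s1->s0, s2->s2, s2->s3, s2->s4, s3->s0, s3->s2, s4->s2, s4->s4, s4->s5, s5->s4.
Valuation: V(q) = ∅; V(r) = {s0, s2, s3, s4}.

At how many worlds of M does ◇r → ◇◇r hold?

6

Let φ = ◇r → ◇◇r. Evaluate φ at each world:
  s0 (successors {s0, s1, s3}): φ is true.
  s1 (successors {s0}): φ is true.
  s2 (successors {s2, s3, s4}): φ is true.
  s3 (successors {s0, s2}): φ is true.
  s4 (successors {s2, s4, s5}): φ is true.
  s5 (successors {s4}): φ is true.
For instance, at s4:
  At s4: ◇r is true, ◇◇r is true, so ◇r → ◇◇r is true.
    At s4: ◇r requires r at some successor in {s2, s4, s5}.
      r holds at s2, so ◇r is true at s4.
    At s4: ◇◇r requires ◇r at some successor in {s2, s4, s5}.
      ◇r holds at s2, so ◇◇r is true at s4.
Satisfying worlds: {s0, s1, s2, s3, s4, s5}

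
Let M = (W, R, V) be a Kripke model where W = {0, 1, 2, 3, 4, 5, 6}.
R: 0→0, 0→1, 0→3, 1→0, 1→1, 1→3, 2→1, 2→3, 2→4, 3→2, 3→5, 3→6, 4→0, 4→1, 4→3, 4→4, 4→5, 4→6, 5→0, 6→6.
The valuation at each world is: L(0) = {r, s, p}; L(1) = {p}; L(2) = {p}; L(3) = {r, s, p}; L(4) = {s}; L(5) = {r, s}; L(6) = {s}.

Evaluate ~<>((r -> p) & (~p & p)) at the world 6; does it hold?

At 6: <>((r -> p) & (~p & p)) is false, so ~<>((r -> p) & (~p & p)) is true.
  At 6: <>((r -> p) & (~p & p)) requires (r -> p) & (~p & p) at some successor in {6}.
    At 6: (r -> p) & (~p & p) is false.
  So <>((r -> p) & (~p & p)) is false at 6.

Yes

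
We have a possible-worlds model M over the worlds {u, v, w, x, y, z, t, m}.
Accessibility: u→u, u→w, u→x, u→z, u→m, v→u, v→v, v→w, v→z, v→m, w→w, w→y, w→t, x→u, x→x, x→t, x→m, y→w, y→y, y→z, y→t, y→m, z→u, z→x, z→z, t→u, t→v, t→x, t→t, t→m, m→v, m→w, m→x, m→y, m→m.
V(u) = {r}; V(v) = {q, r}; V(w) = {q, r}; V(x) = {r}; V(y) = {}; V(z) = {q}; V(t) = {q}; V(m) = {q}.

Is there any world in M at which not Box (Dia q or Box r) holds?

No

Recall that Box ψ holds at a world iff ψ holds at every accessible world, and Dia ψ holds iff ψ holds at some accessible world.
Let φ = not Box (Dia q or Box r). Evaluate φ at each world:
  u (successors {u, w, x, z, m}): φ is false.
  v (successors {u, v, w, z, m}): φ is false.
  w (successors {w, y, t}): φ is false.
  x (successors {u, x, t, m}): φ is false.
  y (successors {w, y, z, t, m}): φ is false.
  z (successors {u, x, z}): φ is false.
  t (successors {u, v, x, t, m}): φ is false.
  m (successors {v, w, x, y, m}): φ is false.
For instance, at m:
  At m: Box (Dia q or Box r) is true, so not Box (Dia q or Box r) is false.
    At m: Box (Dia q or Box r) requires Dia q or Box r at every successor {v, w, x, y, m}.
      At v: Dia q or Box r is true.
      At w: Dia q or Box r is true.
      At x: Dia q or Box r is true.
      At y: Dia q or Box r is true.
      At m: Dia q or Box r is true.
    So Box (Dia q or Box r) is true at m.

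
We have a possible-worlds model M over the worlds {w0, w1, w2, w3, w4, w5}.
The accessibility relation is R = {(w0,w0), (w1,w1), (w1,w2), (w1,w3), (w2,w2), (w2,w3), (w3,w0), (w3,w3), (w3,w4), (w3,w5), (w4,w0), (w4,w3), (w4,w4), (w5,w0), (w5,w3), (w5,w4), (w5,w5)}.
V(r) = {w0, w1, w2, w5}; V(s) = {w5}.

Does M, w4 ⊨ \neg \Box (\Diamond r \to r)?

Yes

At w4: \Box (\Diamond r \to r) is false, so \neg \Box (\Diamond r \to r) is true.
  At w4: \Box (\Diamond r \to r) requires \Diamond r \to r at every successor {w0, w3, w4}.
    \Diamond r \to r fails at w3, so \Box (\Diamond r \to r) is false at w4.
      At w3: \Diamond r is true, r is false, so \Diamond r \to r is false.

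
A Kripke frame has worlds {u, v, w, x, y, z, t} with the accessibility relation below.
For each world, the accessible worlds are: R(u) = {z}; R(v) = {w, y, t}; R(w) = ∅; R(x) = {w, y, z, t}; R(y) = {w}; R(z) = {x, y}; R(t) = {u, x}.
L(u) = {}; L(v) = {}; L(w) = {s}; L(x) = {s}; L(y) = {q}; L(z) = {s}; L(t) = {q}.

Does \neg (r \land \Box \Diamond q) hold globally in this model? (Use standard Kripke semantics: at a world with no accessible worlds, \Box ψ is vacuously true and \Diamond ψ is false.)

Yes

Let φ = \neg (r \land \Box \Diamond q). Evaluate φ at each world:
  u (successors {z}): φ is true.
  v (successors {w, y, t}): φ is true.
  w (successors ∅): φ is true.
  x (successors {w, y, z, t}): φ is true.
  y (successors {w}): φ is true.
  z (successors {x, y}): φ is true.
  t (successors {u, x}): φ is true.
For instance, at y:
  At y: r \land \Box \Diamond q is false, so \neg (r \land \Box \Diamond q) is true.
    At y: r is false, \Box \Diamond q is false, so r \land \Box \Diamond q is false.
      At y: \Box \Diamond q requires \Diamond q at every successor {w}.
        \Diamond q fails at w, so \Box \Diamond q is false at y.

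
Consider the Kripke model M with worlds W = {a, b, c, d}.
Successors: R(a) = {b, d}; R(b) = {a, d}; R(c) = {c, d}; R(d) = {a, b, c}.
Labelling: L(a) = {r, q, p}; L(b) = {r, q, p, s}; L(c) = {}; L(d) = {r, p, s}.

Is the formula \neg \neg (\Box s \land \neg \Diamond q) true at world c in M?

At c: \neg (\Box s \land \neg \Diamond q) is true, so \neg \neg (\Box s \land \neg \Diamond q) is false.
  At c: \Box s \land \neg \Diamond q is false, so \neg (\Box s \land \neg \Diamond q) is true.
    At c: \Box s is false, \neg \Diamond q is true, so \Box s \land \neg \Diamond q is false.
      At c: \Box s requires s at every successor {c, d}.
        s fails at c, so \Box s is false at c.
      At c: \Diamond q is false, so \neg \Diamond q is true.

No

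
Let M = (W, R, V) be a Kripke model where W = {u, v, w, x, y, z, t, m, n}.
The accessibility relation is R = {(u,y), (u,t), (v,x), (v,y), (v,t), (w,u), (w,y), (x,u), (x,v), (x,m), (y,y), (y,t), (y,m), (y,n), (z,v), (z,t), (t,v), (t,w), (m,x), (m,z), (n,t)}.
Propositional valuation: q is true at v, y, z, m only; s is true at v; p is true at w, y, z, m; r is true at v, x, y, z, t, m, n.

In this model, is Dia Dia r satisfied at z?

At z: Dia Dia r requires Dia r at some successor in {v, t}.
  Dia r holds at v, so Dia Dia r is true at z.
    At v: Dia r requires r at some successor in {x, y, t}.
      r holds at x, so Dia r is true at v.

Yes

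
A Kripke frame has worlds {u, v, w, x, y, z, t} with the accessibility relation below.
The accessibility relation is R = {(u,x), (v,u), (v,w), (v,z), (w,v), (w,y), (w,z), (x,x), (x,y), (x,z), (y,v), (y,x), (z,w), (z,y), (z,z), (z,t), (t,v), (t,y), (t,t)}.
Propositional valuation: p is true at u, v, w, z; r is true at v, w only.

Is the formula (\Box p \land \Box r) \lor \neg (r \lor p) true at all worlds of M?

Let φ = (\Box p \land \Box r) \lor \neg (r \lor p). Evaluate φ at each world:
  u (successors {x}): φ is false.
  v (successors {u, w, z}): φ is false.
  w (successors {v, y, z}): φ is false.
  x (successors {x, y, z}): φ is true.
  y (successors {v, x}): φ is true.
  z (successors {w, y, z, t}): φ is false.
  t (successors {v, y, t}): φ is true.
Detail at u (counterexample):
  At u: \Box p \land \Box r is false, \neg (r \lor p) is false, so (\Box p \land \Box r) \lor \neg (r \lor p) is false.
    At u: \Box p is false, \Box r is false, so \Box p \land \Box r is false.
      At u: \Box p requires p at every successor {x}.
        p fails at x, so \Box p is false at u.
      At u: \Box r requires r at every successor {x}.
        r fails at x, so \Box r is false at u.

No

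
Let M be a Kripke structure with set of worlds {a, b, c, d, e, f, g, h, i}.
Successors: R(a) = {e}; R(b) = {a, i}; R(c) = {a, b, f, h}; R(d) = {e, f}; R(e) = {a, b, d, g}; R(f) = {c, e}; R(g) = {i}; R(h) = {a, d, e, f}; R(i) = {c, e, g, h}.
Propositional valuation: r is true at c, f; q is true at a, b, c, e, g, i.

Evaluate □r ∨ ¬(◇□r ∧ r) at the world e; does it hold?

Recall that □ψ holds at a world iff ψ holds at every accessible world, and ◇ψ holds iff ψ holds at some accessible world.
At e: □r is false, ¬(◇□r ∧ r) is true, so □r ∨ ¬(◇□r ∧ r) is true.
  At e: □r requires r at every successor {a, b, d, g}.
    r fails at a, so □r is false at e.
  At e: ◇□r ∧ r is false, so ¬(◇□r ∧ r) is true.
    At e: ◇□r is false, r is false, so ◇□r ∧ r is false.
      At e: ◇□r requires □r at some successor in {a, b, d, g}.
        At a: □r is false.
        At b: □r is false.
        At d: □r is false.
        At g: □r is false.
      So ◇□r is false at e.

Yes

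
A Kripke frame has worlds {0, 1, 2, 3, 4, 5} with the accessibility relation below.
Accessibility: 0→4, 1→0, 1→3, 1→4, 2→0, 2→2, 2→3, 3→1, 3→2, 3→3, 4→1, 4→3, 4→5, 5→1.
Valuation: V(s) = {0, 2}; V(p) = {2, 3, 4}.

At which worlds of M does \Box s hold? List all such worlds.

none

Let φ = \Box s. Evaluate φ at each world:
  0 (successors {4}): φ is false.
  1 (successors {0, 3, 4}): φ is false.
  2 (successors {0, 2, 3}): φ is false.
  3 (successors {1, 2, 3}): φ is false.
  4 (successors {1, 3, 5}): φ is false.
  5 (successors {1}): φ is false.
For instance, at 4:
  At 4: \Box s requires s at every successor {1, 3, 5}.
    s fails at 1, so \Box s is false at 4.
Satisfying worlds: none.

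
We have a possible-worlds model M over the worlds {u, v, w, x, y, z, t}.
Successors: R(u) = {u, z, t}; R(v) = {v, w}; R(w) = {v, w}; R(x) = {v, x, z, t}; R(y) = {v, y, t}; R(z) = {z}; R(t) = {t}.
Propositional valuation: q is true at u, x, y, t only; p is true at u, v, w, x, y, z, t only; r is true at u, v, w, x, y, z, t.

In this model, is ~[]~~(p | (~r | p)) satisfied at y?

At y: []~~(p | (~r | p)) is true, so ~[]~~(p | (~r | p)) is false.
  At y: []~~(p | (~r | p)) requires ~~(p | (~r | p)) at every successor {v, y, t}.
    At v: ~~(p | (~r | p)) is true.
    At y: ~~(p | (~r | p)) is true.
    At t: ~~(p | (~r | p)) is true.
  So []~~(p | (~r | p)) is true at y.

No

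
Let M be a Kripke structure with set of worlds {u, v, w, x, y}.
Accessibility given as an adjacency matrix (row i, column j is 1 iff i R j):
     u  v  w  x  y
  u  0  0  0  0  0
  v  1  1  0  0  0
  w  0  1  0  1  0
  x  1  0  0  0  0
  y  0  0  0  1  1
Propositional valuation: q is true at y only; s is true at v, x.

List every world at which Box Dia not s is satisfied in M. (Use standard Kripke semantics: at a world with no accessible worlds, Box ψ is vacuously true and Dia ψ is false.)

u, w, y

Let φ = Box Dia not s. Evaluate φ at each world:
  u (successors ∅): φ is true.
  v (successors {u, v}): φ is false.
  w (successors {v, x}): φ is true.
  x (successors {u}): φ is false.
  y (successors {x, y}): φ is true.
For instance, at y:
  At y: Box Dia not s requires Dia not s at every successor {x, y}.
      At x: Dia not s requires not s at some successor in {u}.
        not s holds at u, so Dia not s is true at x.
      At y: Dia not s requires not s at some successor in {x, y}.
        not s holds at y, so Dia not s is true at y.
  So Box Dia not s is true at y.
Satisfying worlds: {u, w, y}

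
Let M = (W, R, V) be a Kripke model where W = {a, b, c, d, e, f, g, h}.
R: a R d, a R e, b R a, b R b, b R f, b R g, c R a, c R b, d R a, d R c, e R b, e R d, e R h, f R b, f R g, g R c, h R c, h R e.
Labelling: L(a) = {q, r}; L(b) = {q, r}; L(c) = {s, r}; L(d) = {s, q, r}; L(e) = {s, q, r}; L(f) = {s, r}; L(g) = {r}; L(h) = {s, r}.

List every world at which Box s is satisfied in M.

a, g, h

Recall that Box ψ holds at a world iff ψ holds at every accessible world, and Dia ψ holds iff ψ holds at some accessible world.
Let φ = Box s. Evaluate φ at each world:
  a (successors {d, e}): φ is true.
  b (successors {a, b, f, g}): φ is false.
  c (successors {a, b}): φ is false.
  d (successors {a, c}): φ is false.
  e (successors {b, d, h}): φ is false.
  f (successors {b, g}): φ is false.
  g (successors {c}): φ is true.
  h (successors {c, e}): φ is true.
For instance, at a:
  At a: Box s requires s at every successor {d, e}.
    At d: s is true.
    At e: s is true.
  So Box s is true at a.
Satisfying worlds: {a, g, h}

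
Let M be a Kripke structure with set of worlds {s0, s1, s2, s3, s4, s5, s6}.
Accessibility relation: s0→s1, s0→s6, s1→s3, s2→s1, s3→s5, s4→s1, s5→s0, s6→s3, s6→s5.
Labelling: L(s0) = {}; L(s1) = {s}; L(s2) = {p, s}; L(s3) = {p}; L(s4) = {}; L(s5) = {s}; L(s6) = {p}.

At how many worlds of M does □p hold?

Let φ = □p. Evaluate φ at each world:
  s0 (successors {s1, s6}): φ is false.
  s1 (successors {s3}): φ is true.
  s2 (successors {s1}): φ is false.
  s3 (successors {s5}): φ is false.
  s4 (successors {s1}): φ is false.
  s5 (successors {s0}): φ is false.
  s6 (successors {s3, s5}): φ is false.
For instance, at s5:
  At s5: □p requires p at every successor {s0}.
    p fails at s0, so □p is false at s5.
Satisfying worlds: {s1}

1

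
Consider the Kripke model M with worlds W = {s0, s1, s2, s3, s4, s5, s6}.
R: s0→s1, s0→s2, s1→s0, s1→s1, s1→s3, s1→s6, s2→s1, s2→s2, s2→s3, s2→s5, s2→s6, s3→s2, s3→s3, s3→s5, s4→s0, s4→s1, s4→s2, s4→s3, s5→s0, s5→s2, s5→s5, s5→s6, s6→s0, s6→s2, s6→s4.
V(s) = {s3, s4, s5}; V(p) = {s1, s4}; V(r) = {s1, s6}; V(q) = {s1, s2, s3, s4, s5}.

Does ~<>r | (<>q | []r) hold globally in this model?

Recall that []ψ holds at a world iff ψ holds at every accessible world, and <>ψ holds iff ψ holds at some accessible world.
Let φ = ~<>r | (<>q | []r). Evaluate φ at each world:
  s0 (successors {s1, s2}): φ is true.
  s1 (successors {s0, s1, s3, s6}): φ is true.
  s2 (successors {s1, s2, s3, s5, s6}): φ is true.
  s3 (successors {s2, s3, s5}): φ is true.
  s4 (successors {s0, s1, s2, s3}): φ is true.
  s5 (successors {s0, s2, s5, s6}): φ is true.
  s6 (successors {s0, s2, s4}): φ is true.
For instance, at s3:
  At s3: ~<>r is true, <>q | []r is true, so ~<>r | (<>q | []r) is true.
    At s3: <>r is false, so ~<>r is true.
      At s3: <>r requires r at some successor in {s2, s3, s5}.
        At s2: r is false.
        At s3: r is false.
        At s5: r is false.
      So <>r is false at s3.
    At s3: <>q is true, []r is false, so <>q | []r is true.
      At s3: <>q requires q at some successor in {s2, s3, s5}.
        q holds at s2, so <>q is true at s3.
      At s3: []r requires r at every successor {s2, s3, s5}.
        r fails at s2, so []r is false at s3.

Yes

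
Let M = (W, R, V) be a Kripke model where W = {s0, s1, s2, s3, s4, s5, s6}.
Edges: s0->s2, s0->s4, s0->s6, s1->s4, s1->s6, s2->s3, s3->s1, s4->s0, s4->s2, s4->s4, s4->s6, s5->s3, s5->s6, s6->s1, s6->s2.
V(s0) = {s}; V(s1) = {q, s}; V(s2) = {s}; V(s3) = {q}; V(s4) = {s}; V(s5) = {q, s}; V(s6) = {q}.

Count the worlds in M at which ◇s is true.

Let φ = ◇s. Evaluate φ at each world:
  s0 (successors {s2, s4, s6}): φ is true.
  s1 (successors {s4, s6}): φ is true.
  s2 (successors {s3}): φ is false.
  s3 (successors {s1}): φ is true.
  s4 (successors {s0, s2, s4, s6}): φ is true.
  s5 (successors {s3, s6}): φ is false.
  s6 (successors {s1, s2}): φ is true.
For instance, at s4:
  At s4: ◇s requires s at some successor in {s0, s2, s4, s6}.
    s holds at s0, so ◇s is true at s4.
Satisfying worlds: {s0, s1, s3, s4, s6}

5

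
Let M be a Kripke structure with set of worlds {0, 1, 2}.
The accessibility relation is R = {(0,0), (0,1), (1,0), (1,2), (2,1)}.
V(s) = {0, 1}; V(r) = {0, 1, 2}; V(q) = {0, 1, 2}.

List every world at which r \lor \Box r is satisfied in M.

Recall that \Box ψ holds at a world iff ψ holds at every accessible world, and \Diamond ψ holds iff ψ holds at some accessible world.
Let φ = r \lor \Box r. Evaluate φ at each world:
  0 (successors {0, 1}): φ is true.
  1 (successors {0, 2}): φ is true.
  2 (successors {1}): φ is true.
For instance, at 2:
  At 2: r is true, \Box r is true, so r \lor \Box r is true.
    At 2: \Box r requires r at every successor {1}.
      At 1: r is true.
    So \Box r is true at 2.
Satisfying worlds: {0, 1, 2}

0, 1, 2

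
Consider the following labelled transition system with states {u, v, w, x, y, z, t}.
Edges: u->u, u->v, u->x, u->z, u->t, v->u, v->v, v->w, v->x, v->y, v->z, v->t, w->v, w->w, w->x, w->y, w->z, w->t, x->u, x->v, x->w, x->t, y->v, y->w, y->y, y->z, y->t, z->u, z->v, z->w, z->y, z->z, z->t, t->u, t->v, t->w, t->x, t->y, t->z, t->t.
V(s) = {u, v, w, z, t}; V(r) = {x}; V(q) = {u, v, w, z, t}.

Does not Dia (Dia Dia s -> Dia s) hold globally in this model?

No

Recall that Dia ψ holds at a world iff ψ holds at some accessible world.
Let φ = not Dia (Dia Dia s -> Dia s). Evaluate φ at each world:
  u (successors {u, v, x, z, t}): φ is false.
  v (successors {u, v, w, x, y, z, t}): φ is false.
  w (successors {v, w, x, y, z, t}): φ is false.
  x (successors {u, v, w, t}): φ is false.
  y (successors {v, w, y, z, t}): φ is false.
  z (successors {u, v, w, y, z, t}): φ is false.
  t (successors {u, v, w, x, y, z, t}): φ is false.
Detail at u (counterexample):
  At u: Dia (Dia Dia s -> Dia s) is true, so not Dia (Dia Dia s -> Dia s) is false.
    At u: Dia (Dia Dia s -> Dia s) requires Dia Dia s -> Dia s at some successor in {u, v, x, z, t}.
      Dia Dia s -> Dia s holds at u, so Dia (Dia Dia s -> Dia s) is true at u.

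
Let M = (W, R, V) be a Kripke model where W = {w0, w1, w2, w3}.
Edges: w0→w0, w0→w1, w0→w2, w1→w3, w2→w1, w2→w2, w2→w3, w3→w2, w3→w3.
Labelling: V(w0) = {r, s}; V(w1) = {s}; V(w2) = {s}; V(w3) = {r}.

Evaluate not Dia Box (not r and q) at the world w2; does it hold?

At w2: Dia Box (not r and q) is false, so not Dia Box (not r and q) is true.
  At w2: Dia Box (not r and q) requires Box (not r and q) at some successor in {w1, w2, w3}.
    At w1: Box (not r and q) is false.
    At w2: Box (not r and q) is false.
    At w3: Box (not r and q) is false.
  So Dia Box (not r and q) is false at w2.

Yes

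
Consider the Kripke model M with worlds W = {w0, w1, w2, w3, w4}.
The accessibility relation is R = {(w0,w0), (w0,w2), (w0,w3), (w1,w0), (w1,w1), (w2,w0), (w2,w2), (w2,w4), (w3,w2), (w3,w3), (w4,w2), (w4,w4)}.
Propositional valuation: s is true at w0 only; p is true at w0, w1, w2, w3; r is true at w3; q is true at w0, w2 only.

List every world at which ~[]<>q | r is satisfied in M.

w3

Let φ = ~[]<>q | r. Evaluate φ at each world:
  w0 (successors {w0, w2, w3}): φ is false.
  w1 (successors {w0, w1}): φ is false.
  w2 (successors {w0, w2, w4}): φ is false.
  w3 (successors {w2, w3}): φ is true.
  w4 (successors {w2, w4}): φ is false.
For instance, at w0:
  At w0: ~[]<>q is false, r is false, so ~[]<>q | r is false.
    At w0: []<>q is true, so ~[]<>q is false.
      At w0: []<>q requires <>q at every successor {w0, w2, w3}.
        At w0: <>q is true.
        At w2: <>q is true.
        At w3: <>q is true.
      So []<>q is true at w0.
Satisfying worlds: {w3}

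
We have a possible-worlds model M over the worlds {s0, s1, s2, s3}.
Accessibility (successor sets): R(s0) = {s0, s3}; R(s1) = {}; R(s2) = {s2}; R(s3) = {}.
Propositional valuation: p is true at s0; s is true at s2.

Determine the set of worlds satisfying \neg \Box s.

Let φ = \neg \Box s. Evaluate φ at each world:
  s0 (successors {s0, s3}): φ is true.
  s1 (successors ∅): φ is false.
  s2 (successors {s2}): φ is false.
  s3 (successors ∅): φ is false.
For instance, at s2:
  At s2: \Box s is true, so \neg \Box s is false.
    At s2: \Box s requires s at every successor {s2}.
      At s2: s is true.
    So \Box s is true at s2.
Satisfying worlds: {s0}

s0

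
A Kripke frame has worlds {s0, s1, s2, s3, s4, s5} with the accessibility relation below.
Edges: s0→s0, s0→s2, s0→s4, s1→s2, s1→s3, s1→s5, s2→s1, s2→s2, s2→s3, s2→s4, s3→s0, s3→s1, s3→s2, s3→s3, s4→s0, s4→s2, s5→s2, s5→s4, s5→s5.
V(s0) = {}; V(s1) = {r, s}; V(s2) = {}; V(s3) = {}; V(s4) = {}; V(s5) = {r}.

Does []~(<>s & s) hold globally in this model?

Yes

Recall that []ψ holds at a world iff ψ holds at every accessible world, and <>ψ holds iff ψ holds at some accessible world.
Let φ = []~(<>s & s). Evaluate φ at each world:
  s0 (successors {s0, s2, s4}): φ is true.
  s1 (successors {s2, s3, s5}): φ is true.
  s2 (successors {s1, s2, s3, s4}): φ is true.
  s3 (successors {s0, s1, s2, s3}): φ is true.
  s4 (successors {s0, s2}): φ is true.
  s5 (successors {s2, s4, s5}): φ is true.
For instance, at s2:
  At s2: []~(<>s & s) requires ~(<>s & s) at every successor {s1, s2, s3, s4}.
    At s1: ~(<>s & s) is true.
    At s2: ~(<>s & s) is true.
    At s3: ~(<>s & s) is true.
    At s4: ~(<>s & s) is true.
  So []~(<>s & s) is true at s2.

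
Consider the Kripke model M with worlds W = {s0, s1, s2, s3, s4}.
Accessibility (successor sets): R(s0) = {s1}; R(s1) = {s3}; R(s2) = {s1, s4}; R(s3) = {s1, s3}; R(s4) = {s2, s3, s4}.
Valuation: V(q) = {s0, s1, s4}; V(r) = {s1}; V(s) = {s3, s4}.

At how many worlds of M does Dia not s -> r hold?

1

Let φ = Dia not s -> r. Evaluate φ at each world:
  s0 (successors {s1}): φ is false.
  s1 (successors {s3}): φ is true.
  s2 (successors {s1, s4}): φ is false.
  s3 (successors {s1, s3}): φ is false.
  s4 (successors {s2, s3, s4}): φ is false.
For instance, at s1:
  At s1: Dia not s is false, r is true, so Dia not s -> r is true.
    At s1: Dia not s requires not s at some successor in {s3}.
      At s3: not s is false.
    So Dia not s is false at s1.
Satisfying worlds: {s1}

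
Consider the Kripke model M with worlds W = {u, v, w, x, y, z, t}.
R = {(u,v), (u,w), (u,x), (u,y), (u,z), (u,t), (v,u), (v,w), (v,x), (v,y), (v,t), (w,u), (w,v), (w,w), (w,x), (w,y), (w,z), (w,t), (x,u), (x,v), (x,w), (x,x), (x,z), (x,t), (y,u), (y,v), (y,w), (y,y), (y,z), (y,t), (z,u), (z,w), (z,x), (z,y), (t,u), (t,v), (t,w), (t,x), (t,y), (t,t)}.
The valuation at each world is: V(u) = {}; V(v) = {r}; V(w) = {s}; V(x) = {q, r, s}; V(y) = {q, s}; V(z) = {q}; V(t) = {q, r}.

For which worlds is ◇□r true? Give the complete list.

none

Let φ = ◇□r. Evaluate φ at each world:
  u (successors {v, w, x, y, z, t}): φ is false.
  v (successors {u, w, x, y, t}): φ is false.
  w (successors {u, v, w, x, y, z, t}): φ is false.
  x (successors {u, v, w, x, z, t}): φ is false.
  y (successors {u, v, w, y, z, t}): φ is false.
  z (successors {u, w, x, y}): φ is false.
  t (successors {u, v, w, x, y, t}): φ is false.
For instance, at w:
  At w: ◇□r requires □r at some successor in {u, v, w, x, y, z, t}.
    At u: □r is false.
    At v: □r is false.
    At w: □r is false.
    At x: □r is false.
    At y: □r is false.
    At z: □r is false.
    At t: □r is false.
  So ◇□r is false at w.
Satisfying worlds: none.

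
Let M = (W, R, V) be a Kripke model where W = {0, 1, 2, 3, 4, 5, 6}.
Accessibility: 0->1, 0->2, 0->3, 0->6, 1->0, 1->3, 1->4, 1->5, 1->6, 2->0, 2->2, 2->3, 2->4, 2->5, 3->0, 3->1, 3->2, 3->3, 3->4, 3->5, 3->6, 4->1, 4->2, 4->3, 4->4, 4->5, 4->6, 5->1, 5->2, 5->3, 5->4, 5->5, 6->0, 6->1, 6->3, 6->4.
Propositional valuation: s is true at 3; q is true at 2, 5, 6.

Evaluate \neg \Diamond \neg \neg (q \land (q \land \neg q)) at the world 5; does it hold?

Recall that \Diamond ψ holds at a world iff ψ holds at some accessible world.
At 5: \Diamond \neg \neg (q \land (q \land \neg q)) is false, so \neg \Diamond \neg \neg (q \land (q \land \neg q)) is true.
  At 5: \Diamond \neg \neg (q \land (q \land \neg q)) requires \neg \neg (q \land (q \land \neg q)) at some successor in {1, 2, 3, 4, 5}.
    At 1: \neg \neg (q \land (q \land \neg q)) is false.
    At 2: \neg \neg (q \land (q \land \neg q)) is false.
    At 3: \neg \neg (q \land (q \land \neg q)) is false.
    At 4: \neg \neg (q \land (q \land \neg q)) is false.
    At 5: \neg \neg (q \land (q \land \neg q)) is false.
  So \Diamond \neg \neg (q \land (q \land \neg q)) is false at 5.

Yes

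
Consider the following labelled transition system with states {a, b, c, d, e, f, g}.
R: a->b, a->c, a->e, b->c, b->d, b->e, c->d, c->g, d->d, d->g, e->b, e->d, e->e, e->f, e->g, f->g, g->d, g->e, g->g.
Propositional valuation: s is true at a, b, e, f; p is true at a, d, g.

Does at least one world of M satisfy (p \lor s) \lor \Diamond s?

Let φ = (p \lor s) \lor \Diamond s. Evaluate φ at each world:
  a (successors {b, c, e}): φ is true.
  b (successors {c, d, e}): φ is true.
  c (successors {d, g}): φ is false.
  d (successors {d, g}): φ is true.
  e (successors {b, d, e, f, g}): φ is true.
  f (successors {g}): φ is true.
  g (successors {d, e, g}): φ is true.
Detail at a (witness):
  At a: p \lor s is true, \Diamond s is true, so (p \lor s) \lor \Diamond s is true.
    At a: \Diamond s requires s at some successor in {b, c, e}.
      s holds at b, so \Diamond s is true at a.

Yes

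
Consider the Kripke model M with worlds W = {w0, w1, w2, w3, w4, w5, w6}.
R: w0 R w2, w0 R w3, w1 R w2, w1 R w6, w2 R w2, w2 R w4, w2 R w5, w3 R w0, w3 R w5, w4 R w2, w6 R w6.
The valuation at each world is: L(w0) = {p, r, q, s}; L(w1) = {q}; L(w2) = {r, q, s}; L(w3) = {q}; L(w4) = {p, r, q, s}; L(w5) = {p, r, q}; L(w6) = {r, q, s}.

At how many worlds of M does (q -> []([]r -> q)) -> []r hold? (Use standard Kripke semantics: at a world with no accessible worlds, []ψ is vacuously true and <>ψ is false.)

6

Let φ = (q -> []([]r -> q)) -> []r. Evaluate φ at each world:
  w0 (successors {w2, w3}): φ is false.
  w1 (successors {w2, w6}): φ is true.
  w2 (successors {w2, w4, w5}): φ is true.
  w3 (successors {w0, w5}): φ is true.
  w4 (successors {w2}): φ is true.
  w5 (successors ∅): φ is true.
  w6 (successors {w6}): φ is true.
For instance, at w4:
  At w4: q -> []([]r -> q) is true, []r is true, so (q -> []([]r -> q)) -> []r is true.
    At w4: q is true, []([]r -> q) is true, so q -> []([]r -> q) is true.
      At w4: []([]r -> q) requires []r -> q at every successor {w2}.
        At w2: []r -> q is true.
      So []([]r -> q) is true at w4.
    At w4: []r requires r at every successor {w2}.
      At w2: r is true.
    So []r is true at w4.
Satisfying worlds: {w1, w2, w3, w4, w5, w6}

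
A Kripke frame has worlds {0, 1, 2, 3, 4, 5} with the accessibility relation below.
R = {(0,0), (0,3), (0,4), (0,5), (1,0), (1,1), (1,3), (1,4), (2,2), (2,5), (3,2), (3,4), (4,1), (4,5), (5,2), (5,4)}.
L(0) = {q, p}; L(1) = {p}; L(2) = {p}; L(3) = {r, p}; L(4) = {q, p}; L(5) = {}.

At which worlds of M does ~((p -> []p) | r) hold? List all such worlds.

0, 2, 4

Recall that []ψ holds at a world iff ψ holds at every accessible world, and <>ψ holds iff ψ holds at some accessible world.
Let φ = ~((p -> []p) | r). Evaluate φ at each world:
  0 (successors {0, 3, 4, 5}): φ is true.
  1 (successors {0, 1, 3, 4}): φ is false.
  2 (successors {2, 5}): φ is true.
  3 (successors {2, 4}): φ is false.
  4 (successors {1, 5}): φ is true.
  5 (successors {2, 4}): φ is false.
For instance, at 4:
  At 4: (p -> []p) | r is false, so ~((p -> []p) | r) is true.
    At 4: p -> []p is false, r is false, so (p -> []p) | r is false.
      At 4: p is true, []p is false, so p -> []p is false.
Satisfying worlds: {0, 2, 4}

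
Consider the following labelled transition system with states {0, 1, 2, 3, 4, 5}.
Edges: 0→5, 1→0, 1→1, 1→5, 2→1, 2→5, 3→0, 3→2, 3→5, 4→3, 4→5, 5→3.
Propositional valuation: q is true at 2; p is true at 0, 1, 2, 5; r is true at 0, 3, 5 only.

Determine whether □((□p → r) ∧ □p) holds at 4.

No

At 4: □((□p → r) ∧ □p) requires (□p → r) ∧ □p at every successor {3, 5}.
  (□p → r) ∧ □p fails at 5, so □((□p → r) ∧ □p) is false at 4.
    At 5: □p → r is true, □p is false, so (□p → r) ∧ □p is false.
      At 5: □p is false, r is true, so □p → r is true.
      At 5: □p requires p at every successor {3}.
        p fails at 3, so □p is false at 5.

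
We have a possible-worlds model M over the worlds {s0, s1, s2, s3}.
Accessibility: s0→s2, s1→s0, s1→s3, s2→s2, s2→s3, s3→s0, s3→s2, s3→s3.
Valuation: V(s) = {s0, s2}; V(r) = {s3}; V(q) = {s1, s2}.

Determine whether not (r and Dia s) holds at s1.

Recall that Dia ψ holds at a world iff ψ holds at some accessible world.
At s1: r and Dia s is false, so not (r and Dia s) is true.
  At s1: r is false, Dia s is true, so r and Dia s is false.
    At s1: Dia s requires s at some successor in {s0, s3}.
      s holds at s0, so Dia s is true at s1.

Yes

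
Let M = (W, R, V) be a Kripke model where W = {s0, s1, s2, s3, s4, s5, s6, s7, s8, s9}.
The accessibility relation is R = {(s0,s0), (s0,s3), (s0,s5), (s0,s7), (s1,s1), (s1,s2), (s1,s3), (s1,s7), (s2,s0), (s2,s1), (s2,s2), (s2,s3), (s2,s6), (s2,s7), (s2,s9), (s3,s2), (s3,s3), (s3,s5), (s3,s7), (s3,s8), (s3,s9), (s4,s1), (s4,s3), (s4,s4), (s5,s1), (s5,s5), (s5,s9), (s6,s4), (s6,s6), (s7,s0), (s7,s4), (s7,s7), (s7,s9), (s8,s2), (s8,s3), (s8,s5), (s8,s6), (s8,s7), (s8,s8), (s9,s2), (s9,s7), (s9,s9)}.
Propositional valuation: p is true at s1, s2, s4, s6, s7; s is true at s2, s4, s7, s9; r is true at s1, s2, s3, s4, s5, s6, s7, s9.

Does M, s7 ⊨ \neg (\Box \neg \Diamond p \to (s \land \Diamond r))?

At s7: \Box \neg \Diamond p \to (s \land \Diamond r) is true, so \neg (\Box \neg \Diamond p \to (s \land \Diamond r)) is false.
  At s7: \Box \neg \Diamond p is false, s \land \Diamond r is true, so \Box \neg \Diamond p \to (s \land \Diamond r) is true.
    At s7: \Box \neg \Diamond p requires \neg \Diamond p at every successor {s0, s4, s7, s9}.
      \neg \Diamond p fails at s0, so \Box \neg \Diamond p is false at s7.
    At s7: s is true, \Diamond r is true, so s \land \Diamond r is true.
      At s7: \Diamond r requires r at some successor in {s0, s4, s7, s9}.
        r holds at s4, so \Diamond r is true at s7.

No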